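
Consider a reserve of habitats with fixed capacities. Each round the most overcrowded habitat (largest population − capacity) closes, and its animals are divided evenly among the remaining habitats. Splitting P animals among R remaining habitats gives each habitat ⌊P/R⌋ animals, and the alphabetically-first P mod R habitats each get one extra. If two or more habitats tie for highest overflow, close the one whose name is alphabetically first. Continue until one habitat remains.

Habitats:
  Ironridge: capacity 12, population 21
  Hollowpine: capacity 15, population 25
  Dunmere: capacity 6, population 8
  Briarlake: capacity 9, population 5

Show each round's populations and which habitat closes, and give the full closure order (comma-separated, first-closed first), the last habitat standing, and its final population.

Round 1: Briarlake=5 Dunmere=8 Hollowpine=25 Ironridge=21 → close Hollowpine (overflow 10)
  25÷3 = 8 each, +1 to first 1
Round 2: Briarlake=14 Dunmere=16 Ironridge=29 → close Ironridge (overflow 17)
  29÷2 = 14 each, +1 to first 1
Round 3: Briarlake=29 Dunmere=30 → close Dunmere (overflow 24)
  30÷1 = 30 each, +1 to first 0

Closure order: Hollowpine, Ironridge, Dunmere
Last habitat: Briarlake with 59 animals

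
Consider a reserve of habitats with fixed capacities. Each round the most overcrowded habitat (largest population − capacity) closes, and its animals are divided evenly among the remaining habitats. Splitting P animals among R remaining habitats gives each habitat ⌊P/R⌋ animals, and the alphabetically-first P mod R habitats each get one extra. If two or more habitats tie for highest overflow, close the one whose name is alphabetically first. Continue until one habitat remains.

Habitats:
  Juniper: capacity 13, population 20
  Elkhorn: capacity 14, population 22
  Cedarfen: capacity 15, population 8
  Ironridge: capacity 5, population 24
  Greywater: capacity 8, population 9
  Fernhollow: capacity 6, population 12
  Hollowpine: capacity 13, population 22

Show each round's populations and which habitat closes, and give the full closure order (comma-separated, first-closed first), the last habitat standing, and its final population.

Round 1: Cedarfen=8 Elkhorn=22 Fernhollow=12 Greywater=9 Hollowpine=22 Ironridge=24 Juniper=20 → close Ironridge (overflow 19)
  24÷6 = 4 each, +1 to first 0
Round 2: Cedarfen=12 Elkhorn=26 Fernhollow=16 Greywater=13 Hollowpine=26 Juniper=24 → close Hollowpine (overflow 13)
  26÷5 = 5 each, +1 to first 1
Round 3: Cedarfen=18 Elkhorn=31 Fernhollow=21 Greywater=18 Juniper=29 → close Elkhorn (overflow 17)
  31÷4 = 7 each, +1 to first 3
Round 4: Cedarfen=26 Fernhollow=29 Greywater=26 Juniper=36 → close Fernhollow (overflow 23)
  29÷3 = 9 each, +1 to first 2
Round 5: Cedarfen=36 Greywater=36 Juniper=45 → close Juniper (overflow 32)
  45÷2 = 22 each, +1 to first 1
Round 6: Cedarfen=59 Greywater=58 → close Greywater (overflow 50)
  58÷1 = 58 each, +1 to first 0

Closure order: Ironridge, Hollowpine, Elkhorn, Fernhollow, Juniper, Greywater
Last habitat: Cedarfen with 117 animals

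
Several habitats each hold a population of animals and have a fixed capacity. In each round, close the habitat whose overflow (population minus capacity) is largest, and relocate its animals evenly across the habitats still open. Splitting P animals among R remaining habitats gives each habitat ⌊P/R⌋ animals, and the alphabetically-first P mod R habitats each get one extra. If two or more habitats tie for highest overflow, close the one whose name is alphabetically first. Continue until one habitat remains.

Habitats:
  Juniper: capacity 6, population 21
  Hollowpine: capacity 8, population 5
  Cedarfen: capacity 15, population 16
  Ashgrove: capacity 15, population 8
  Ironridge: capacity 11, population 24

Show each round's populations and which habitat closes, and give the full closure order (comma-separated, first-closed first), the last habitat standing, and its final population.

Closure order: Juniper, Ironridge, Cedarfen, Hollowpine
Last habitat: Ashgrove with 74 animals

Round 1: Ashgrove=8 Cedarfen=16 Hollowpine=5 Ironridge=24 Juniper=21 → close Juniper (overflow 15)
  21÷4 = 5 each, +1 to first 1
Round 2: Ashgrove=14 Cedarfen=21 Hollowpine=10 Ironridge=29 → close Ironridge (overflow 18)
  29÷3 = 9 each, +1 to first 2
Round 3: Ashgrove=24 Cedarfen=31 Hollowpine=19 → close Cedarfen (overflow 16)
  31÷2 = 15 each, +1 to first 1
Round 4: Ashgrove=40 Hollowpine=34 → close Hollowpine (overflow 26)
  34÷1 = 34 each, +1 to first 0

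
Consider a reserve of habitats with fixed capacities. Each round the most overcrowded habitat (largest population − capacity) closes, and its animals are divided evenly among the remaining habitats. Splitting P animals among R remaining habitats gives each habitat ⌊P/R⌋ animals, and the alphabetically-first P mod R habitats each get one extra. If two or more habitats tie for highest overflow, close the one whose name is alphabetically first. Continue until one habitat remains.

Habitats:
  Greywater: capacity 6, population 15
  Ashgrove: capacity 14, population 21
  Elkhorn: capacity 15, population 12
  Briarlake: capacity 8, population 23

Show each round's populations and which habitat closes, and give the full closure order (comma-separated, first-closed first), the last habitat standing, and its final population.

Closure order: Briarlake, Greywater, Ashgrove
Last habitat: Elkhorn with 71 animals

Round 1: Ashgrove=21 Briarlake=23 Elkhorn=12 Greywater=15 → close Briarlake (overflow 15)
  23÷3 = 7 each, +1 to first 2
Round 2: Ashgrove=29 Elkhorn=20 Greywater=22 → close Greywater (overflow 16)
  22÷2 = 11 each, +1 to first 0
Round 3: Ashgrove=40 Elkhorn=31 → close Ashgrove (overflow 26)
  40÷1 = 40 each, +1 to first 0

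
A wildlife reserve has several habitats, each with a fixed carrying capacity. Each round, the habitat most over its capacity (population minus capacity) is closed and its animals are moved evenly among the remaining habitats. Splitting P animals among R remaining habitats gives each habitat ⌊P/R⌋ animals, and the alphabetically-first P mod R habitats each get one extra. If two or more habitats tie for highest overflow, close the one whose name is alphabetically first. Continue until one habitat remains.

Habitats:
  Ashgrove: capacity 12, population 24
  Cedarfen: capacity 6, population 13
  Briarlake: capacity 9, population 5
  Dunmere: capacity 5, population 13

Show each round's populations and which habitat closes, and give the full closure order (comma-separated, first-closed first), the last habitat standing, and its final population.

Round 1: Ashgrove=24 Briarlake=5 Cedarfen=13 Dunmere=13 → close Ashgrove (overflow 12)
  24÷3 = 8 each, +1 to first 0
Round 2: Briarlake=13 Cedarfen=21 Dunmere=21 → close Dunmere (overflow 16)
  21÷2 = 10 each, +1 to first 1
Round 3: Briarlake=24 Cedarfen=31 → close Cedarfen (overflow 25)
  31÷1 = 31 each, +1 to first 0

Closure order: Ashgrove, Dunmere, Cedarfen
Last habitat: Briarlake with 55 animals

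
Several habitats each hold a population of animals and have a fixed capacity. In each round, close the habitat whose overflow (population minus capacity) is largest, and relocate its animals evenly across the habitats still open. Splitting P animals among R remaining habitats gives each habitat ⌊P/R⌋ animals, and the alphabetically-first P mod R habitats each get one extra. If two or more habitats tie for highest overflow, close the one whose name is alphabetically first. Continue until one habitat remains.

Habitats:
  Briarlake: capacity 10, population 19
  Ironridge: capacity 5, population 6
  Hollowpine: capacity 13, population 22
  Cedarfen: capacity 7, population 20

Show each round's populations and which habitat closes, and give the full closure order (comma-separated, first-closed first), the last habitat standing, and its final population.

Closure order: Cedarfen, Briarlake, Hollowpine
Last habitat: Ironridge with 67 animals

Round 1: Briarlake=19 Cedarfen=20 Hollowpine=22 Ironridge=6 → close Cedarfen (overflow 13)
  20÷3 = 6 each, +1 to first 2
Round 2: Briarlake=26 Hollowpine=29 Ironridge=12 → close Briarlake (overflow 16)
  26÷2 = 13 each, +1 to first 0
Round 3: Hollowpine=42 Ironridge=25 → close Hollowpine (overflow 29)
  42÷1 = 42 each, +1 to first 0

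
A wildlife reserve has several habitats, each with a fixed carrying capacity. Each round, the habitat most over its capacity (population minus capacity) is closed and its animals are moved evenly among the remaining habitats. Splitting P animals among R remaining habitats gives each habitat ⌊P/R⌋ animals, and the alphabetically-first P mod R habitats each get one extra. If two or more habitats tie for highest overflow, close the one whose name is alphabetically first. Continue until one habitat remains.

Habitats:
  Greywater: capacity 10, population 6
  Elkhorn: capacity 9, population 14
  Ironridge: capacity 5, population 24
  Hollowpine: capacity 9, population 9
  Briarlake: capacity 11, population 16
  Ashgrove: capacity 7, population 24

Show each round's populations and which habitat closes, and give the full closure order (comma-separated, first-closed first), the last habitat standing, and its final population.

Closure order: Ironridge, Ashgrove, Briarlake, Elkhorn, Hollowpine
Last habitat: Greywater with 93 animals

Round 1: Ashgrove=24 Briarlake=16 Elkhorn=14 Greywater=6 Hollowpine=9 Ironridge=24 → close Ironridge (overflow 19)
  24÷5 = 4 each, +1 to first 4
Round 2: Ashgrove=29 Briarlake=21 Elkhorn=19 Greywater=11 Hollowpine=13 → close Ashgrove (overflow 22)
  29÷4 = 7 each, +1 to first 1
Round 3: Briarlake=29 Elkhorn=26 Greywater=18 Hollowpine=20 → close Briarlake (overflow 18)
  29÷3 = 9 each, +1 to first 2
Round 4: Elkhorn=36 Greywater=28 Hollowpine=29 → close Elkhorn (overflow 27)
  36÷2 = 18 each, +1 to first 0
Round 5: Greywater=46 Hollowpine=47 → close Hollowpine (overflow 38)
  47÷1 = 47 each, +1 to first 0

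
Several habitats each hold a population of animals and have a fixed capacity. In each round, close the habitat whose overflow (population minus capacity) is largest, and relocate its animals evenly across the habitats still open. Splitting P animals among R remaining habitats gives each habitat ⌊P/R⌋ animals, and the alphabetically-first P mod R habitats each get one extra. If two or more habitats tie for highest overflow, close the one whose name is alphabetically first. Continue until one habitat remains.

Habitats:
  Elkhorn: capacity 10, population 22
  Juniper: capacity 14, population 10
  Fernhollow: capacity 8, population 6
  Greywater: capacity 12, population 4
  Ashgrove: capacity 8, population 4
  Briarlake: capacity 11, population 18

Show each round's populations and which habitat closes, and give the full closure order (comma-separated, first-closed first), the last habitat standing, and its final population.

Closure order: Elkhorn, Briarlake, Fernhollow, Ashgrove, Juniper
Last habitat: Greywater with 64 animals

Round 1: Ashgrove=4 Briarlake=18 Elkhorn=22 Fernhollow=6 Greywater=4 Juniper=10 → close Elkhorn (overflow 12)
  22÷5 = 4 each, +1 to first 2
Round 2: Ashgrove=9 Briarlake=23 Fernhollow=10 Greywater=8 Juniper=14 → close Briarlake (overflow 12)
  23÷4 = 5 each, +1 to first 3
Round 3: Ashgrove=15 Fernhollow=16 Greywater=14 Juniper=19 → close Fernhollow (overflow 8)
  16÷3 = 5 each, +1 to first 1
Round 4: Ashgrove=21 Greywater=19 Juniper=24 → close Ashgrove (overflow 13)
  21÷2 = 10 each, +1 to first 1
Round 5: Greywater=30 Juniper=34 → close Juniper (overflow 20)
  34÷1 = 34 each, +1 to first 0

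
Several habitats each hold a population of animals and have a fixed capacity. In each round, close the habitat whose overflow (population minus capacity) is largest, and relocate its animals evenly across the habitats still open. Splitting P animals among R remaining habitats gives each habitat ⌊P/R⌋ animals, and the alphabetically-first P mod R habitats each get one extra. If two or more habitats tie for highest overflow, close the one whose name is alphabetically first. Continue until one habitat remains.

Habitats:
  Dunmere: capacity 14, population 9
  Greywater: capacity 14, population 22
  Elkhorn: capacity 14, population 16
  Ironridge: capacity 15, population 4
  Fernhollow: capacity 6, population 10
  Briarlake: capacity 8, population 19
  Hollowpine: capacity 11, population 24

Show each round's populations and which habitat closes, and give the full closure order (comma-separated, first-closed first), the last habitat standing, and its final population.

Closure order: Hollowpine, Briarlake, Greywater, Fernhollow, Elkhorn, Dunmere
Last habitat: Ironridge with 104 animals

Round 1: Briarlake=19 Dunmere=9 Elkhorn=16 Fernhollow=10 Greywater=22 Hollowpine=24 Ironridge=4 → close Hollowpine (overflow 13)
  24÷6 = 4 each, +1 to first 0
Round 2: Briarlake=23 Dunmere=13 Elkhorn=20 Fernhollow=14 Greywater=26 Ironridge=8 → close Briarlake (overflow 15)
  23÷5 = 4 each, +1 to first 3
Round 3: Dunmere=18 Elkhorn=25 Fernhollow=19 Greywater=30 Ironridge=12 → close Greywater (overflow 16)
  30÷4 = 7 each, +1 to first 2
Round 4: Dunmere=26 Elkhorn=33 Fernhollow=26 Ironridge=19 → close Fernhollow (overflow 20)
  26÷3 = 8 each, +1 to first 2
Round 5: Dunmere=35 Elkhorn=42 Ironridge=27 → close Elkhorn (overflow 28)
  42÷2 = 21 each, +1 to first 0
Round 6: Dunmere=56 Ironridge=48 → close Dunmere (overflow 42)
  56÷1 = 56 each, +1 to first 0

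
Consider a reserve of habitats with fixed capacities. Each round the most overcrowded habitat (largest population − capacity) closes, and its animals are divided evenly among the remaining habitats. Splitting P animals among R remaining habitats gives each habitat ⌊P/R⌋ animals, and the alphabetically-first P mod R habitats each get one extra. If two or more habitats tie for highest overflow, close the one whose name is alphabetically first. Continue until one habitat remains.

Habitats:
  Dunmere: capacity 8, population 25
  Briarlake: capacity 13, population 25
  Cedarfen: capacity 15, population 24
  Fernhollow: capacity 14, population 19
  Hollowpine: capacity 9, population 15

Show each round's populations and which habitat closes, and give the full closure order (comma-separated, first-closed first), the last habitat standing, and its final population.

Closure order: Dunmere, Briarlake, Cedarfen, Fernhollow
Last habitat: Hollowpine with 108 animals

Round 1: Briarlake=25 Cedarfen=24 Dunmere=25 Fernhollow=19 Hollowpine=15 → close Dunmere (overflow 17)
  25÷4 = 6 each, +1 to first 1
Round 2: Briarlake=32 Cedarfen=30 Fernhollow=25 Hollowpine=21 → close Briarlake (overflow 19)
  32÷3 = 10 each, +1 to first 2
Round 3: Cedarfen=41 Fernhollow=36 Hollowpine=31 → close Cedarfen (overflow 26)
  41÷2 = 20 each, +1 to first 1
Round 4: Fernhollow=57 Hollowpine=51 → close Fernhollow (overflow 43)
  57÷1 = 57 each, +1 to first 0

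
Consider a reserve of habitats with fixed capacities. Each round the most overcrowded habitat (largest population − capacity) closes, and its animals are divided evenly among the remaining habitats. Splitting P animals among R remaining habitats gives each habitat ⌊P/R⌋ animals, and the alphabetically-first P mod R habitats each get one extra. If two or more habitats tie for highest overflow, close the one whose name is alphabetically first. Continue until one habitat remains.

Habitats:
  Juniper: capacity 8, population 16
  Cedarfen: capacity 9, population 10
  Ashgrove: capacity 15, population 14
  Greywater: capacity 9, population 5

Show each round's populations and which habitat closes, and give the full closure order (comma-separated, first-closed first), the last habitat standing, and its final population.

Round 1: Ashgrove=14 Cedarfen=10 Greywater=5 Juniper=16 → close Juniper (overflow 8)
  16÷3 = 5 each, +1 to first 1
Round 2: Ashgrove=20 Cedarfen=15 Greywater=10 → close Cedarfen (overflow 6)
  15÷2 = 7 each, +1 to first 1
Round 3: Ashgrove=28 Greywater=17 → close Ashgrove (overflow 13)
  28÷1 = 28 each, +1 to first 0

Closure order: Juniper, Cedarfen, Ashgrove
Last habitat: Greywater with 45 animals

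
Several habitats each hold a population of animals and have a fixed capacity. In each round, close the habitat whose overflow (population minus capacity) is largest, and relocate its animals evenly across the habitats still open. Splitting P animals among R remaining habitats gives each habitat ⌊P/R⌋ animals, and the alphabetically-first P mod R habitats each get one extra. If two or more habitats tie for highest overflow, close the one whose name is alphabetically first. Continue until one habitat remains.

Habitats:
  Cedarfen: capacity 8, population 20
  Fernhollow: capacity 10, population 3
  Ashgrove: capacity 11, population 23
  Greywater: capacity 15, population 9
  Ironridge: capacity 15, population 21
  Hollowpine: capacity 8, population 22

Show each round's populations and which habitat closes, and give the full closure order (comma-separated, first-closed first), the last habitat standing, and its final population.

Round 1: Ashgrove=23 Cedarfen=20 Fernhollow=3 Greywater=9 Hollowpine=22 Ironridge=21 → close Hollowpine (overflow 14)
  22÷5 = 4 each, +1 to first 2
Round 2: Ashgrove=28 Cedarfen=25 Fernhollow=7 Greywater=13 Ironridge=25 → close Ashgrove (overflow 17)
  28÷4 = 7 each, +1 to first 0
Round 3: Cedarfen=32 Fernhollow=14 Greywater=20 Ironridge=32 → close Cedarfen (overflow 24)
  32÷3 = 10 each, +1 to first 2
Round 4: Fernhollow=25 Greywater=31 Ironridge=42 → close Ironridge (overflow 27)
  42÷2 = 21 each, +1 to first 0
Round 5: Fernhollow=46 Greywater=52 → close Greywater (overflow 37)
  52÷1 = 52 each, +1 to first 0

Closure order: Hollowpine, Ashgrove, Cedarfen, Ironridge, Greywater
Last habitat: Fernhollow with 98 animals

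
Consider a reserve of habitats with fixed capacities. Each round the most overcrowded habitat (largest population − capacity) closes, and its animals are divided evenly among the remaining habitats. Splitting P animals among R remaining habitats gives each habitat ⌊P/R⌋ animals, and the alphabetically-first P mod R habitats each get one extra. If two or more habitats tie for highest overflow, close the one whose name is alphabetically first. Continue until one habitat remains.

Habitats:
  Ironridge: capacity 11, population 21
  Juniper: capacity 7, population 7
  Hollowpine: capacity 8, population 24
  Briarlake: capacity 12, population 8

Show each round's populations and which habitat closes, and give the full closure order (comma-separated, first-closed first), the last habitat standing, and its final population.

Closure order: Hollowpine, Ironridge, Juniper
Last habitat: Briarlake with 60 animals

Round 1: Briarlake=8 Hollowpine=24 Ironridge=21 Juniper=7 → close Hollowpine (overflow 16)
  24÷3 = 8 each, +1 to first 0
Round 2: Briarlake=16 Ironridge=29 Juniper=15 → close Ironridge (overflow 18)
  29÷2 = 14 each, +1 to first 1
Round 3: Briarlake=31 Juniper=29 → close Juniper (overflow 22)
  29÷1 = 29 each, +1 to first 0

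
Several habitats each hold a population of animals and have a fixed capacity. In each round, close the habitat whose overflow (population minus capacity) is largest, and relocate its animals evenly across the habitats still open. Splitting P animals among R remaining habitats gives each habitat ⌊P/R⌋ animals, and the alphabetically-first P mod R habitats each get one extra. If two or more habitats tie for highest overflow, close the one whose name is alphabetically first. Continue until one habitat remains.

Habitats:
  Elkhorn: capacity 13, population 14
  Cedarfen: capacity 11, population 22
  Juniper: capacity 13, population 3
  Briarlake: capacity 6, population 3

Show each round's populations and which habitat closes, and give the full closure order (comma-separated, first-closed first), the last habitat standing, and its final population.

Closure order: Cedarfen, Elkhorn, Briarlake
Last habitat: Juniper with 42 animals

Round 1: Briarlake=3 Cedarfen=22 Elkhorn=14 Juniper=3 → close Cedarfen (overflow 11)
  22÷3 = 7 each, +1 to first 1
Round 2: Briarlake=11 Elkhorn=21 Juniper=10 → close Elkhorn (overflow 8)
  21÷2 = 10 each, +1 to first 1
Round 3: Briarlake=22 Juniper=20 → close Briarlake (overflow 16)
  22÷1 = 22 each, +1 to first 0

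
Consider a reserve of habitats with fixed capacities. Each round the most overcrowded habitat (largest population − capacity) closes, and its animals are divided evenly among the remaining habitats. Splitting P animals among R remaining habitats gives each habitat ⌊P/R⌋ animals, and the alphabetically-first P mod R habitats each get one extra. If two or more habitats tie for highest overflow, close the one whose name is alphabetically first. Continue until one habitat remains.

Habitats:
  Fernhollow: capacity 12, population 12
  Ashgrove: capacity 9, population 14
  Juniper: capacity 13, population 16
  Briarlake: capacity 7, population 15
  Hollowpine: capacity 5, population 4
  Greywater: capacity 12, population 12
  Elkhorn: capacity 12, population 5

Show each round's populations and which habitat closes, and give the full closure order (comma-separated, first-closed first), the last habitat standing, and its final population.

Closure order: Briarlake, Ashgrove, Juniper, Fernhollow, Greywater, Hollowpine
Last habitat: Elkhorn with 78 animals

Round 1: Ashgrove=14 Briarlake=15 Elkhorn=5 Fernhollow=12 Greywater=12 Hollowpine=4 Juniper=16 → close Briarlake (overflow 8)
  15÷6 = 2 each, +1 to first 3
Round 2: Ashgrove=17 Elkhorn=8 Fernhollow=15 Greywater=14 Hollowpine=6 Juniper=18 → close Ashgrove (overflow 8)
  17÷5 = 3 each, +1 to first 2
Round 3: Elkhorn=12 Fernhollow=19 Greywater=17 Hollowpine=9 Juniper=21 → close Juniper (overflow 8)
  21÷4 = 5 each, +1 to first 1
Round 4: Elkhorn=18 Fernhollow=24 Greywater=22 Hollowpine=14 → close Fernhollow (overflow 12)
  24÷3 = 8 each, +1 to first 0
Round 5: Elkhorn=26 Greywater=30 Hollowpine=22 → close Greywater (overflow 18)
  30÷2 = 15 each, +1 to first 0
Round 6: Elkhorn=41 Hollowpine=37 → close Hollowpine (overflow 32)
  37÷1 = 37 each, +1 to first 0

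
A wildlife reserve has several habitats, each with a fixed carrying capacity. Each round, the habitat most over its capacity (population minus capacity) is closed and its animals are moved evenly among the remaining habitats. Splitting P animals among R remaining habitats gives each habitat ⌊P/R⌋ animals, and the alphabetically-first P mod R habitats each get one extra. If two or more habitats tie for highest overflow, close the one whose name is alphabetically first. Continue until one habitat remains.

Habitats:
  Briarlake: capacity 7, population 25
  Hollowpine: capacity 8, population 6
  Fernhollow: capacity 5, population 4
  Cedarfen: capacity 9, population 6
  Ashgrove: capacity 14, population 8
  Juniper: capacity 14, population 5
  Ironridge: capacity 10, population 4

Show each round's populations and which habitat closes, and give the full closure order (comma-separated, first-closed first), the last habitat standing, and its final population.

Closure order: Briarlake, Fernhollow, Hollowpine, Cedarfen, Ashgrove, Ironridge
Last habitat: Juniper with 58 animals

Round 1: Ashgrove=8 Briarlake=25 Cedarfen=6 Fernhollow=4 Hollowpine=6 Ironridge=4 Juniper=5 → close Briarlake (overflow 18)
  25÷6 = 4 each, +1 to first 1
Round 2: Ashgrove=13 Cedarfen=10 Fernhollow=8 Hollowpine=10 Ironridge=8 Juniper=9 → close Fernhollow (overflow 3)
  8÷5 = 1 each, +1 to first 3
Round 3: Ashgrove=15 Cedarfen=12 Hollowpine=12 Ironridge=9 Juniper=10 → close Hollowpine (overflow 4)
  12÷4 = 3 each, +1 to first 0
Round 4: Ashgrove=18 Cedarfen=15 Ironridge=12 Juniper=13 → close Cedarfen (overflow 6)
  15÷3 = 5 each, +1 to first 0
Round 5: Ashgrove=23 Ironridge=17 Juniper=18 → close Ashgrove (overflow 9)
  23÷2 = 11 each, +1 to first 1
Round 6: Ironridge=29 Juniper=29 → close Ironridge (overflow 19)
  29÷1 = 29 each, +1 to first 0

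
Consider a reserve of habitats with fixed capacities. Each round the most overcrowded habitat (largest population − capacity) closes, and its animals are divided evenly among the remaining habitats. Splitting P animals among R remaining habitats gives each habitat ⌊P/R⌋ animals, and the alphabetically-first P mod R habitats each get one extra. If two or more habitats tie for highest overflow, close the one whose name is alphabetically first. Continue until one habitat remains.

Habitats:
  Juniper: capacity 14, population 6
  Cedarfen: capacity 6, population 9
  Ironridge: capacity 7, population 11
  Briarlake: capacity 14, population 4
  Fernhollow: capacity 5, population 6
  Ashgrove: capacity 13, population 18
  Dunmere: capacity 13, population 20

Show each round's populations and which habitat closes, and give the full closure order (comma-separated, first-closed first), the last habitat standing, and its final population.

Round 1: Ashgrove=18 Briarlake=4 Cedarfen=9 Dunmere=20 Fernhollow=6 Ironridge=11 Juniper=6 → close Dunmere (overflow 7)
  20÷6 = 3 each, +1 to first 2
Round 2: Ashgrove=22 Briarlake=8 Cedarfen=12 Fernhollow=9 Ironridge=14 Juniper=9 → close Ashgrove (overflow 9)
  22÷5 = 4 each, +1 to first 2
Round 3: Briarlake=13 Cedarfen=17 Fernhollow=13 Ironridge=18 Juniper=13 → close Cedarfen (overflow 11)
  17÷4 = 4 each, +1 to first 1
Round 4: Briarlake=18 Fernhollow=17 Ironridge=22 Juniper=17 → close Ironridge (overflow 15)
  22÷3 = 7 each, +1 to first 1
Round 5: Briarlake=26 Fernhollow=24 Juniper=24 → close Fernhollow (overflow 19)
  24÷2 = 12 each, +1 to first 0
Round 6: Briarlake=38 Juniper=36 → close Briarlake (overflow 24)
  38÷1 = 38 each, +1 to first 0

Closure order: Dunmere, Ashgrove, Cedarfen, Ironridge, Fernhollow, Briarlake
Last habitat: Juniper with 74 animals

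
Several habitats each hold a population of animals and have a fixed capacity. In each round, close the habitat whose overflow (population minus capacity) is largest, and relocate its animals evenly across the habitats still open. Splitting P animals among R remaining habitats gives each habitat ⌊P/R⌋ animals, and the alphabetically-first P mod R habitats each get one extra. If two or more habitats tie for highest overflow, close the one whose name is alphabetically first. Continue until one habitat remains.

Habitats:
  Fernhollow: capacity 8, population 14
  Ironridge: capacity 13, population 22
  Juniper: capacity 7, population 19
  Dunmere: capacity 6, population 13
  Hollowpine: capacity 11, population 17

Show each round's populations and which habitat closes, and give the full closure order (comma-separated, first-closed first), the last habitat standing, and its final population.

Closure order: Juniper, Ironridge, Dunmere, Fernhollow
Last habitat: Hollowpine with 85 animals

Round 1: Dunmere=13 Fernhollow=14 Hollowpine=17 Ironridge=22 Juniper=19 → close Juniper (overflow 12)
  19÷4 = 4 each, +1 to first 3
Round 2: Dunmere=18 Fernhollow=19 Hollowpine=22 Ironridge=26 → close Ironridge (overflow 13)
  26÷3 = 8 each, +1 to first 2
Round 3: Dunmere=27 Fernhollow=28 Hollowpine=30 → close Dunmere (overflow 21)
  27÷2 = 13 each, +1 to first 1
Round 4: Fernhollow=42 Hollowpine=43 → close Fernhollow (overflow 34)
  42÷1 = 42 each, +1 to first 0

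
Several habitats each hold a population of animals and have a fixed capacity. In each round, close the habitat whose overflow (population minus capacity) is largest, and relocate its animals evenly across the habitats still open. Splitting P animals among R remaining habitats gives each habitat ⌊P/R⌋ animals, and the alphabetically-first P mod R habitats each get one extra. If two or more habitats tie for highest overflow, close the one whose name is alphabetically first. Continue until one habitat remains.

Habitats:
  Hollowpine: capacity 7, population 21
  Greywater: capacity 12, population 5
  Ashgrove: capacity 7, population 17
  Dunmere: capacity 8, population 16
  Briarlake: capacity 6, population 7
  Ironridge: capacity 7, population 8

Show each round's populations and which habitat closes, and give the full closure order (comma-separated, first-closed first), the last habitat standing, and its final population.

Closure order: Hollowpine, Ashgrove, Dunmere, Briarlake, Ironridge
Last habitat: Greywater with 74 animals

Round 1: Ashgrove=17 Briarlake=7 Dunmere=16 Greywater=5 Hollowpine=21 Ironridge=8 → close Hollowpine (overflow 14)
  21÷5 = 4 each, +1 to first 1
Round 2: Ashgrove=22 Briarlake=11 Dunmere=20 Greywater=9 Ironridge=12 → close Ashgrove (overflow 15)
  22÷4 = 5 each, +1 to first 2
Round 3: Briarlake=17 Dunmere=26 Greywater=14 Ironridge=17 → close Dunmere (overflow 18)
  26÷3 = 8 each, +1 to first 2
Round 4: Briarlake=26 Greywater=23 Ironridge=25 → close Briarlake (overflow 20)
  26÷2 = 13 each, +1 to first 0
Round 5: Greywater=36 Ironridge=38 → close Ironridge (overflow 31)
  38÷1 = 38 each, +1 to first 0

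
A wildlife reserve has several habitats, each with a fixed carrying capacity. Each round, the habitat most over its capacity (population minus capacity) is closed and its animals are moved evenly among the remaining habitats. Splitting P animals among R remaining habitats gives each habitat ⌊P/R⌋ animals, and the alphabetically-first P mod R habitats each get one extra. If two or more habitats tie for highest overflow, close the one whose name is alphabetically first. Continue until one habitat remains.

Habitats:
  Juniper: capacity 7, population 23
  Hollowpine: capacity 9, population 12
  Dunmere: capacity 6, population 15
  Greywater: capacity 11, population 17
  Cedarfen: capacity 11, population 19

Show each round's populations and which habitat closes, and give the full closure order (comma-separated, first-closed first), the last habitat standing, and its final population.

Closure order: Juniper, Dunmere, Cedarfen, Greywater
Last habitat: Hollowpine with 86 animals

Round 1: Cedarfen=19 Dunmere=15 Greywater=17 Hollowpine=12 Juniper=23 → close Juniper (overflow 16)
  23÷4 = 5 each, +1 to first 3
Round 2: Cedarfen=25 Dunmere=21 Greywater=23 Hollowpine=17 → close Dunmere (overflow 15)
  21÷3 = 7 each, +1 to first 0
Round 3: Cedarfen=32 Greywater=30 Hollowpine=24 → close Cedarfen (overflow 21)
  32÷2 = 16 each, +1 to first 0
Round 4: Greywater=46 Hollowpine=40 → close Greywater (overflow 35)
  46÷1 = 46 each, +1 to first 0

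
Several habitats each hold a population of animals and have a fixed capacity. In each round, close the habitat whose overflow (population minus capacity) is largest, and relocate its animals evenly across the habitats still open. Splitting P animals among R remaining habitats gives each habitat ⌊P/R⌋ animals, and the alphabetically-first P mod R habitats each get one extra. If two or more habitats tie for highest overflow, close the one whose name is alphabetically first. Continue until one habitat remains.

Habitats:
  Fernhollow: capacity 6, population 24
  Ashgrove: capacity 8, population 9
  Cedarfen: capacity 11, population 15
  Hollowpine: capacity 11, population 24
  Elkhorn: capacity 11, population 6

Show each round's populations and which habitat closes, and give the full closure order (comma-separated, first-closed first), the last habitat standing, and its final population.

Closure order: Fernhollow, Hollowpine, Cedarfen, Ashgrove
Last habitat: Elkhorn with 78 animals

Round 1: Ashgrove=9 Cedarfen=15 Elkhorn=6 Fernhollow=24 Hollowpine=24 → close Fernhollow (overflow 18)
  24÷4 = 6 each, +1 to first 0
Round 2: Ashgrove=15 Cedarfen=21 Elkhorn=12 Hollowpine=30 → close Hollowpine (overflow 19)
  30÷3 = 10 each, +1 to first 0
Round 3: Ashgrove=25 Cedarfen=31 Elkhorn=22 → close Cedarfen (overflow 20)
  31÷2 = 15 each, +1 to first 1
Round 4: Ashgrove=41 Elkhorn=37 → close Ashgrove (overflow 33)
  41÷1 = 41 each, +1 to first 0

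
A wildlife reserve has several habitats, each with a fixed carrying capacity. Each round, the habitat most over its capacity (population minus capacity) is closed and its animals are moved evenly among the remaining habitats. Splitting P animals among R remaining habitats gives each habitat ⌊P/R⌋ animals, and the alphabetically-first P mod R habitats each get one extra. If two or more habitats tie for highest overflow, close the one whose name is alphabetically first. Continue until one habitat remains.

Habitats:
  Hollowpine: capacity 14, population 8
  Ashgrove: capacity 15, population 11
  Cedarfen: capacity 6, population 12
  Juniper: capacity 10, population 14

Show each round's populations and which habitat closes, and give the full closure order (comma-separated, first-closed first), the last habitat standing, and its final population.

Closure order: Cedarfen, Juniper, Ashgrove
Last habitat: Hollowpine with 45 animals

Round 1: Ashgrove=11 Cedarfen=12 Hollowpine=8 Juniper=14 → close Cedarfen (overflow 6)
  12÷3 = 4 each, +1 to first 0
Round 2: Ashgrove=15 Hollowpine=12 Juniper=18 → close Juniper (overflow 8)
  18÷2 = 9 each, +1 to first 0
Round 3: Ashgrove=24 Hollowpine=21 → close Ashgrove (overflow 9)
  24÷1 = 24 each, +1 to first 0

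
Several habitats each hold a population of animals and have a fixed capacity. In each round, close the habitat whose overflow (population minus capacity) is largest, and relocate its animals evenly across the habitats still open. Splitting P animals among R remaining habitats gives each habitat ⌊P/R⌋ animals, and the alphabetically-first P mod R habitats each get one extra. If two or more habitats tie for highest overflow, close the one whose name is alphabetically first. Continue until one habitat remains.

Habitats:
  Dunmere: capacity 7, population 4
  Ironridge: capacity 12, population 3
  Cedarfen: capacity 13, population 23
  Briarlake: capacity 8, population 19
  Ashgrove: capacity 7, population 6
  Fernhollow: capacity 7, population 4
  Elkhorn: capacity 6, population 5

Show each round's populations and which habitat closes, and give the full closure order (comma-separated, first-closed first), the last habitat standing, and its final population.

Closure order: Briarlake, Cedarfen, Ashgrove, Elkhorn, Dunmere, Fernhollow
Last habitat: Ironridge with 64 animals

Round 1: Ashgrove=6 Briarlake=19 Cedarfen=23 Dunmere=4 Elkhorn=5 Fernhollow=4 Ironridge=3 → close Briarlake (overflow 11)
  19÷6 = 3 each, +1 to first 1
Round 2: Ashgrove=10 Cedarfen=26 Dunmere=7 Elkhorn=8 Fernhollow=7 Ironridge=6 → close Cedarfen (overflow 13)
  26÷5 = 5 each, +1 to first 1
Round 3: Ashgrove=16 Dunmere=12 Elkhorn=13 Fernhollow=12 Ironridge=11 → close Ashgrove (overflow 9)
  16÷4 = 4 each, +1 to first 0
Round 4: Dunmere=16 Elkhorn=17 Fernhollow=16 Ironridge=15 → close Elkhorn (overflow 11)
  17÷3 = 5 each, +1 to first 2
Round 5: Dunmere=22 Fernhollow=22 Ironridge=20 → close Dunmere (overflow 15)
  22÷2 = 11 each, +1 to first 0
Round 6: Fernhollow=33 Ironridge=31 → close Fernhollow (overflow 26)
  33÷1 = 33 each, +1 to first 0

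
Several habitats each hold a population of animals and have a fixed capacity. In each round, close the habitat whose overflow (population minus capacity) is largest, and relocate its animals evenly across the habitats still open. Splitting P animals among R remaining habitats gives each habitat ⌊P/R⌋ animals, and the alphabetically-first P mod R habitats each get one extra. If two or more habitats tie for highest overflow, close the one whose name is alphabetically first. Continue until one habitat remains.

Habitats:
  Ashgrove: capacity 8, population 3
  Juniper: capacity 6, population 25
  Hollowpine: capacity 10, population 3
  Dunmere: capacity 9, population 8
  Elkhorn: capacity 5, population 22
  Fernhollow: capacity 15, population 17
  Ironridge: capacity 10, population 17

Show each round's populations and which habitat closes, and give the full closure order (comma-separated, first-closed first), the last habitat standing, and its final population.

Closure order: Juniper, Elkhorn, Ironridge, Fernhollow, Dunmere, Ashgrove
Last habitat: Hollowpine with 95 animals

Round 1: Ashgrove=3 Dunmere=8 Elkhorn=22 Fernhollow=17 Hollowpine=3 Ironridge=17 Juniper=25 → close Juniper (overflow 19)
  25÷6 = 4 each, +1 to first 1
Round 2: Ashgrove=8 Dunmere=12 Elkhorn=26 Fernhollow=21 Hollowpine=7 Ironridge=21 → close Elkhorn (overflow 21)
  26÷5 = 5 each, +1 to first 1
Round 3: Ashgrove=14 Dunmere=17 Fernhollow=26 Hollowpine=12 Ironridge=26 → close Ironridge (overflow 16)
  26÷4 = 6 each, +1 to first 2
Round 4: Ashgrove=21 Dunmere=24 Fernhollow=32 Hollowpine=18 → close Fernhollow (overflow 17)
  32÷3 = 10 each, +1 to first 2
Round 5: Ashgrove=32 Dunmere=35 Hollowpine=28 → close Dunmere (overflow 26)
  35÷2 = 17 each, +1 to first 1
Round 6: Ashgrove=50 Hollowpine=45 → close Ashgrove (overflow 42)
  50÷1 = 50 each, +1 to first 0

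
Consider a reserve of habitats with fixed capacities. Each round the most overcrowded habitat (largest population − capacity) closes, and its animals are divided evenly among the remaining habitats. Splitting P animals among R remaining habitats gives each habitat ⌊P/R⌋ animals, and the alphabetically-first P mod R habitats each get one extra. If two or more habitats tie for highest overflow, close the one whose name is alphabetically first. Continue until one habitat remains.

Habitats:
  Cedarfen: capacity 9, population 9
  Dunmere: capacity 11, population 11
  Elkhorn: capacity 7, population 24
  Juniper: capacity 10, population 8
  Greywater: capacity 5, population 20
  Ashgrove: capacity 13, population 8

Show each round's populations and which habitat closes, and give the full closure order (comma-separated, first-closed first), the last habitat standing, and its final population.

Closure order: Elkhorn, Greywater, Cedarfen, Dunmere, Ashgrove
Last habitat: Juniper with 80 animals

Round 1: Ashgrove=8 Cedarfen=9 Dunmere=11 Elkhorn=24 Greywater=20 Juniper=8 → close Elkhorn (overflow 17)
  24÷5 = 4 each, +1 to first 4
Round 2: Ashgrove=13 Cedarfen=14 Dunmere=16 Greywater=25 Juniper=12 → close Greywater (overflow 20)
  25÷4 = 6 each, +1 to first 1
Round 3: Ashgrove=20 Cedarfen=20 Dunmere=22 Juniper=18 → close Cedarfen (overflow 11)
  20÷3 = 6 each, +1 to first 2
Round 4: Ashgrove=27 Dunmere=29 Juniper=24 → close Dunmere (overflow 18)
  29÷2 = 14 each, +1 to first 1
Round 5: Ashgrove=42 Juniper=38 → close Ashgrove (overflow 29)
  42÷1 = 42 each, +1 to first 0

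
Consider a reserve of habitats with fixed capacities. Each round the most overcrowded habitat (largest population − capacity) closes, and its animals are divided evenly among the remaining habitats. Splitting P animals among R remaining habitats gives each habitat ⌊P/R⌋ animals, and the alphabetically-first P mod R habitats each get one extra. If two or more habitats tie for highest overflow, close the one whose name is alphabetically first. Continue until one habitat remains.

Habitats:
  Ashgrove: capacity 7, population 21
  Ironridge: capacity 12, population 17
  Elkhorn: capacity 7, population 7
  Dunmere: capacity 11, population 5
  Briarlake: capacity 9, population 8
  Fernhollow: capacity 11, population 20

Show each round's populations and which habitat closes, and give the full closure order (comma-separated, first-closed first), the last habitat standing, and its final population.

Round 1: Ashgrove=21 Briarlake=8 Dunmere=5 Elkhorn=7 Fernhollow=20 Ironridge=17 → close Ashgrove (overflow 14)
  21÷5 = 4 each, +1 to first 1
Round 2: Briarlake=13 Dunmere=9 Elkhorn=11 Fernhollow=24 Ironridge=21 → close Fernhollow (overflow 13)
  24÷4 = 6 each, +1 to first 0
Round 3: Briarlake=19 Dunmere=15 Elkhorn=17 Ironridge=27 → close Ironridge (overflow 15)
  27÷3 = 9 each, +1 to first 0
Round 4: Briarlake=28 Dunmere=24 Elkhorn=26 → close Briarlake (overflow 19)
  28÷2 = 14 each, +1 to first 0
Round 5: Dunmere=38 Elkhorn=40 → close Elkhorn (overflow 33)
  40÷1 = 40 each, +1 to first 0

Closure order: Ashgrove, Fernhollow, Ironridge, Briarlake, Elkhorn
Last habitat: Dunmere with 78 animals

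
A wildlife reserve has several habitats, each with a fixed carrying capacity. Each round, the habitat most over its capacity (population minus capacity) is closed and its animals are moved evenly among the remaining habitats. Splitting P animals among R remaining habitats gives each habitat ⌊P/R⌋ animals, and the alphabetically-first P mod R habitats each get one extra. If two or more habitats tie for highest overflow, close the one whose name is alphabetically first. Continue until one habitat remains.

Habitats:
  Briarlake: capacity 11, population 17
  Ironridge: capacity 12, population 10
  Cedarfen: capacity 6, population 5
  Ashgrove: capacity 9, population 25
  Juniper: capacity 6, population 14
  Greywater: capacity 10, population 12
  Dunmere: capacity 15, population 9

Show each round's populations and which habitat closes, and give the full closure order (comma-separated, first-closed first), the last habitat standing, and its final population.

Round 1: Ashgrove=25 Briarlake=17 Cedarfen=5 Dunmere=9 Greywater=12 Ironridge=10 Juniper=14 → close Ashgrove (overflow 16)
  25÷6 = 4 each, +1 to first 1
Round 2: Briarlake=22 Cedarfen=9 Dunmere=13 Greywater=16 Ironridge=14 Juniper=18 → close Juniper (overflow 12)
  18÷5 = 3 each, +1 to first 3
Round 3: Briarlake=26 Cedarfen=13 Dunmere=17 Greywater=19 Ironridge=17 → close Briarlake (overflow 15)
  26÷4 = 6 each, +1 to first 2
Round 4: Cedarfen=20 Dunmere=24 Greywater=25 Ironridge=23 → close Greywater (overflow 15)
  25÷3 = 8 each, +1 to first 1
Round 5: Cedarfen=29 Dunmere=32 Ironridge=31 → close Cedarfen (overflow 23)
  29÷2 = 14 each, +1 to first 1
Round 6: Dunmere=47 Ironridge=45 → close Ironridge (overflow 33)
  45÷1 = 45 each, +1 to first 0

Closure order: Ashgrove, Juniper, Briarlake, Greywater, Cedarfen, Ironridge
Last habitat: Dunmere with 92 animals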